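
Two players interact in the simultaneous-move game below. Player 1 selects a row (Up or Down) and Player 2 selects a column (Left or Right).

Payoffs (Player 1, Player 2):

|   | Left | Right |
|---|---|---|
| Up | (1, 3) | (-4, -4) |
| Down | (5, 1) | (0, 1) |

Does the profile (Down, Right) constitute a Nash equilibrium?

At (Down, Right), Player 1 earns 0; switching to Up would give -4, so Player 1 has no profitable deviation.
Player 2 earns 1; switching to Left would give 1, so Player 2 has no profitable deviation.
Neither player can gain by a unilateral deviation, so this profile is a Nash equilibrium.

Yes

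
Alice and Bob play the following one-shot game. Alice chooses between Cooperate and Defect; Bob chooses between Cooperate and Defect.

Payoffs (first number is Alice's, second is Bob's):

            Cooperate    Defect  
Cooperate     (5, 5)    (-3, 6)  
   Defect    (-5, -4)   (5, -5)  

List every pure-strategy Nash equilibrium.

none

(Cooperate, Cooperate): Bob prefers Defect (6 > 5) — not an equilibrium.
(Cooperate, Defect): Alice prefers Defect (5 > -3) — not an equilibrium.
(Defect, Cooperate): Alice prefers Cooperate (5 > -5) — not an equilibrium.
(Defect, Defect): Bob prefers Cooperate (-4 > -5) — not an equilibrium.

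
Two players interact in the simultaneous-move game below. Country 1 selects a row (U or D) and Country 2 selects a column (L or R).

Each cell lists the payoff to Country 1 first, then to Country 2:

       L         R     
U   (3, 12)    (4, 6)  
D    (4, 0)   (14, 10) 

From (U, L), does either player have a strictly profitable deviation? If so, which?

Country 1

Country 1 at (U, L) earns 3; deviating to D yields 4 — a strict improvement.
Country 2 earns 12; deviating to R yields 6 — not better.
Only Country 1 has a strictly profitable deviation.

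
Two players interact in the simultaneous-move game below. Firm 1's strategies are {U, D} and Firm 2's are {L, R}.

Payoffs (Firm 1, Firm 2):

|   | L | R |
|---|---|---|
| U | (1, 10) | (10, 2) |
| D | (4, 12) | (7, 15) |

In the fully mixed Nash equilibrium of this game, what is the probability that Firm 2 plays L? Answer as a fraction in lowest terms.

Let q be the probability that Firm 2 plays L. In a completely mixed equilibrium, Firm 1 must be indifferent between U and D.
Firm 1's expected payoff from U is q + 10(1−q); from D it is 4q + 7(1−q).
Setting these equal: −9q + 10 = −3q + 7, so q = 1/2.

1/2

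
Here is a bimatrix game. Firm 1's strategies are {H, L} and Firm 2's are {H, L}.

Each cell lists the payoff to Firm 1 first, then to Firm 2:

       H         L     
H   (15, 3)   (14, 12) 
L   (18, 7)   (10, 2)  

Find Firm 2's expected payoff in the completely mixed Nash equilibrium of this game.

First find x, the probability Firm 1 plays H, from Firm 2's indifference between H and L: 3x + 7(1−x) = 12x + 2(1−x), giving x = 5/14.
Since Firm 2 is indifferent in equilibrium, Firm 2's expected payoff equals the payoff from either column against (5/14, 9/14). Using H: 3(5/14) + 7(9/14) = 39/7.

39/7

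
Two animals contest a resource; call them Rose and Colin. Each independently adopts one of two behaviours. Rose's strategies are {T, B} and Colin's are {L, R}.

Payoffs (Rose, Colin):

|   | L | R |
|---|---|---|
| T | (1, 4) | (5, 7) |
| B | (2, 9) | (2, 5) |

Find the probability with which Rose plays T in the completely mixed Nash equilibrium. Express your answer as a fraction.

4/7

Let x be the probability that Rose plays T. In a completely mixed equilibrium, Colin must be indifferent between L and R.
Colin's expected payoff from L is 4x + 9(1−x); from R it is 7x + 5(1−x).
Setting these equal: −5x + 9 = 2x + 5, so x = 4/7.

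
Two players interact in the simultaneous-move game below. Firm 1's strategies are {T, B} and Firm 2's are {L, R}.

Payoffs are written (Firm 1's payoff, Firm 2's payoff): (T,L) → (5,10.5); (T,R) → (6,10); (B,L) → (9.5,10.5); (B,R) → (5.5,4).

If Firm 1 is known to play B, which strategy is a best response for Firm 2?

L

Against B, Firm 2 earns 10.5 from L and 4 from R.
So L is the best response.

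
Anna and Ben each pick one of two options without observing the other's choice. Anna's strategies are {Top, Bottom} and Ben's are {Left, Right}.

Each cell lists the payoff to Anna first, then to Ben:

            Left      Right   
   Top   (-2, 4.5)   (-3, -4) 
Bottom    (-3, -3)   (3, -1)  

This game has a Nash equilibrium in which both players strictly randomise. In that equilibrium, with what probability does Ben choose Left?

Let y be the probability that Ben plays Left. In a completely mixed equilibrium, Anna must be indifferent between Top and Bottom.
Anna's expected payoff from Top is −2y − 3(1−y); from Bottom it is −3y + 3(1−y).
Setting these equal: y − 3 = −6y + 3, so y = 6/7.

6/7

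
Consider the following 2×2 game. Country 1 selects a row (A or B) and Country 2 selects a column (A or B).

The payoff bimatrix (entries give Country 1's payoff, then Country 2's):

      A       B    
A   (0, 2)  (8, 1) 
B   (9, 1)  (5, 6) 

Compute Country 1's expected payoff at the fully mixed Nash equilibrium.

First find q, the probability Country 2 plays A, from Country 1's indifference between A and B: 8(1−q) = 9q + 5(1−q), giving q = 1/4.
Since Country 1 is indifferent in equilibrium, Country 1's expected payoff equals the payoff from either row against (1/4, 3/4). Using A: 8(3/4) = 6.

6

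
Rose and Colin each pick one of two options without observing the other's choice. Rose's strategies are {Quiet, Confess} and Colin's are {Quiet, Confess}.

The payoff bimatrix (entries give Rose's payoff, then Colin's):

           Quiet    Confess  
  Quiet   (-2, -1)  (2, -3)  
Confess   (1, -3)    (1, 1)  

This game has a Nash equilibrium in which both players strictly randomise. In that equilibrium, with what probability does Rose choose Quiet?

2/3

Let p be the probability that Rose plays Quiet. In a completely mixed equilibrium, Colin must be indifferent between Quiet and Confess.
Colin's expected payoff from Quiet is −p − 3(1−p); from Confess it is −3p + (1−p).
Setting these equal: 2p − 3 = −4p + 1, so p = 2/3.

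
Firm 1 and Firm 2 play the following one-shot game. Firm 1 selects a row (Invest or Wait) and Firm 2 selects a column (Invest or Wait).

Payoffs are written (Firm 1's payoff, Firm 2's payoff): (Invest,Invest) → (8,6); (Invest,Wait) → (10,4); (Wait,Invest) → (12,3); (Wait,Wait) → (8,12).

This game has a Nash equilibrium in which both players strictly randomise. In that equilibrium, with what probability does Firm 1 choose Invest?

Let r be the probability that Firm 1 plays Invest. In a completely mixed equilibrium, Firm 2 must be indifferent between Invest and Wait.
Firm 2's expected payoff from Invest is 6r + 3(1−r); from Wait it is 4r + 12(1−r).
Setting these equal: 3r + 3 = −8r + 12, so r = 9/11.

9/11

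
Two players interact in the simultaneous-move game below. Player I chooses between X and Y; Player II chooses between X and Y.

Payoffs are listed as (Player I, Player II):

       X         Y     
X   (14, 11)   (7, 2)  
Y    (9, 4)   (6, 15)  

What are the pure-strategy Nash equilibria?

(X, X)

(X, X): Player I gets 14 ≥ 9 from Y, and Player II gets 11 ≥ 2 from Y — Nash equilibrium.
(X, Y): Player II prefers X (11 > 2) — not an equilibrium.
(Y, X): Player I prefers X (14 > 9); Player II prefers Y (15 > 4) — not an equilibrium.
(Y, Y): Player I prefers X (7 > 6) — not an equilibrium.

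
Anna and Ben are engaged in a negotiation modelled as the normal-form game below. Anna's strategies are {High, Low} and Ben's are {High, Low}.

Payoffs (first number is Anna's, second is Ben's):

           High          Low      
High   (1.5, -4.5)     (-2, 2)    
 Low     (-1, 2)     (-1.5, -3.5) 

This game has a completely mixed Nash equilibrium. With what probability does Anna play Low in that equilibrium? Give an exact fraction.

13/24

Let r be the probability that Anna plays High. In a completely mixed equilibrium, Ben must be indifferent between High and Low.
Ben's expected payoff from High is −4.5r + 2(1−r); from Low it is 2r − 3.5(1−r).
Setting these equal: −6.5r + 2 = 5.5r − 3.5, so r = 11/24.
Therefore Anna plays Low with probability 1 − 11/24 = 13/24.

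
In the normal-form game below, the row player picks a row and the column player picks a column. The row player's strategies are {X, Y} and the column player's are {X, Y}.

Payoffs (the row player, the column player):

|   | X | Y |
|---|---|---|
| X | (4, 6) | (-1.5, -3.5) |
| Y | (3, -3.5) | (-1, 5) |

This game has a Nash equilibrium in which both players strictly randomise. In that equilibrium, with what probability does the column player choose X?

Let c be the probability that the column player plays X. In a completely mixed equilibrium, the row player must be indifferent between X and Y.
The row player's expected payoff from X is 4c − 1.5(1−c); from Y it is 3c − (1−c).
Setting these equal: 5.5c − 1.5 = 4c − 1, so c = 1/3.

1/3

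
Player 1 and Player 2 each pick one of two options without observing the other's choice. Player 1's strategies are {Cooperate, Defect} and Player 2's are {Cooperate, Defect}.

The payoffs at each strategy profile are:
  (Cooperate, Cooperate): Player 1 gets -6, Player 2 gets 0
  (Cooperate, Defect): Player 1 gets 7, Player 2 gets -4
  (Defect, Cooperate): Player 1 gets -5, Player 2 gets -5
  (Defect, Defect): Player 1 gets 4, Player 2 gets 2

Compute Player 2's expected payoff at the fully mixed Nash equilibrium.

First find p, the probability Player 1 plays Cooperate, from Player 2's indifference between Cooperate and Defect: −5(1−p) = −4p + 2(1−p), giving p = 7/11.
Since Player 2 is indifferent in equilibrium, Player 2's expected payoff equals the payoff from either column against (7/11, 4/11). Using Cooperate: −5(4/11) = -20/11.

-20/11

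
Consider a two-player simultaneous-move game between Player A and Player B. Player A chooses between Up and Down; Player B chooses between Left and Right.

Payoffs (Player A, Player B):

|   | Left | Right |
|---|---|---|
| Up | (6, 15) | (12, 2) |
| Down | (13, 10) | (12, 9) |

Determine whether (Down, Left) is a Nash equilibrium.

Yes

At (Down, Left), Player A earns 13; switching to Up would give 6, so Player A has no profitable deviation.
Player B earns 10; switching to Right would give 9, so Player B has no profitable deviation.
Neither player can gain by a unilateral deviation, so this profile is a Nash equilibrium.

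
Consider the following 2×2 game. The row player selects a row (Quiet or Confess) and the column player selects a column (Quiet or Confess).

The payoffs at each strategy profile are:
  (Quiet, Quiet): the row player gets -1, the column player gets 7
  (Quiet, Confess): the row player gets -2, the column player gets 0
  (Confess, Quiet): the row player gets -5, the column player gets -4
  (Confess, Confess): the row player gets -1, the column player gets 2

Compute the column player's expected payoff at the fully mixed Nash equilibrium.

First find x, the probability the row player plays Quiet, from the column player's indifference between Quiet and Confess: 7x − 4(1−x) = 2(1−x), giving x = 6/13.
Since the column player is indifferent in equilibrium, the column player's expected payoff equals the payoff from either column against (6/13, 7/13). Using Quiet: 7(6/13) − 4(7/13) = 14/13.

14/13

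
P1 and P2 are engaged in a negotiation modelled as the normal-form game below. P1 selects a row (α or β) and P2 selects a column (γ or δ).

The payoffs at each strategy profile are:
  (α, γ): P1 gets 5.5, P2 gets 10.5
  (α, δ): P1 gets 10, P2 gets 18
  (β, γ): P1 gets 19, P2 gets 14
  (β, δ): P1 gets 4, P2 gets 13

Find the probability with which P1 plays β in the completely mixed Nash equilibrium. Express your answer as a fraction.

15/17

Let x be the probability that P1 plays α. In a completely mixed equilibrium, P2 must be indifferent between γ and δ.
P2's expected payoff from γ is 10.5x + 14(1−x); from δ it is 18x + 13(1−x).
Setting these equal: −3.5x + 14 = 5x + 13, so x = 2/17.
Therefore P1 plays β with probability 1 − 2/17 = 15/17.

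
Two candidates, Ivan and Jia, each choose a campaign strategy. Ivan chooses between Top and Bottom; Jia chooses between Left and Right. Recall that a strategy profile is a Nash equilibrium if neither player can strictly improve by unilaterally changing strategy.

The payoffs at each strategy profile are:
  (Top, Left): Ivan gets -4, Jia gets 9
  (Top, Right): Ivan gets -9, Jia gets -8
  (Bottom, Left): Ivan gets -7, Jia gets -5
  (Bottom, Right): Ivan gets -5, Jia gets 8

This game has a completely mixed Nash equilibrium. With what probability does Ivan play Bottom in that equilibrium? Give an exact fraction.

17/30

Let p be the probability that Ivan plays Top. In a completely mixed equilibrium, Jia must be indifferent between Left and Right.
Jia's expected payoff from Left is 9p − 5(1−p); from Right it is −8p + 8(1−p).
Setting these equal: 14p − 5 = −16p + 8, so p = 13/30.
Therefore Ivan plays Bottom with probability 1 − 13/30 = 17/30.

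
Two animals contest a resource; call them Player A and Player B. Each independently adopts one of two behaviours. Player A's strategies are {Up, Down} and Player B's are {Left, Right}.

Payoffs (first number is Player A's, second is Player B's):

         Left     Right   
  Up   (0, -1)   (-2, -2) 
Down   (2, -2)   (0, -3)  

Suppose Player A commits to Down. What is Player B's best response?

Left

Against Down, Player B earns -2 from Left and -3 from Right.
So Left is the best response.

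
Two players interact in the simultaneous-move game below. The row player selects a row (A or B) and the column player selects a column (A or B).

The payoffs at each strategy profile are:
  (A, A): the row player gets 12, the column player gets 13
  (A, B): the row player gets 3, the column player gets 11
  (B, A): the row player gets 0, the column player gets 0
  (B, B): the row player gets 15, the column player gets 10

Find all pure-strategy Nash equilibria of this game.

(A, A) and (B, B)

(A, A): the row player gets 12 ≥ 0 from B, and the column player gets 13 ≥ 11 from B — Nash equilibrium.
(A, B): the row player prefers B (15 > 3); the column player prefers A (13 > 11) — not an equilibrium.
(B, A): the row player prefers A (12 > 0); the column player prefers B (10 > 0) — not an equilibrium.
(B, B): the row player gets 15 ≥ 3 from A, and the column player gets 10 ≥ 0 from A — Nash equilibrium.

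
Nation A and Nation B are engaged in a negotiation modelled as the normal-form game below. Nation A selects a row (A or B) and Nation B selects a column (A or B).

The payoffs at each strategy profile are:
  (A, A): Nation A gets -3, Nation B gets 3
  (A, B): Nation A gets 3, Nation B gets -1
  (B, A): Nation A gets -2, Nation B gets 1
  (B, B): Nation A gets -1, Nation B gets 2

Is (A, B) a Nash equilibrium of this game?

At (A, B), Nation A earns 3; switching to B would give -1, so Nation A has no profitable deviation.
Nation B earns -1; switching to A would give 3, so Nation B would deviate.
Since at least one player can profitably deviate, this is not a Nash equilibrium.

No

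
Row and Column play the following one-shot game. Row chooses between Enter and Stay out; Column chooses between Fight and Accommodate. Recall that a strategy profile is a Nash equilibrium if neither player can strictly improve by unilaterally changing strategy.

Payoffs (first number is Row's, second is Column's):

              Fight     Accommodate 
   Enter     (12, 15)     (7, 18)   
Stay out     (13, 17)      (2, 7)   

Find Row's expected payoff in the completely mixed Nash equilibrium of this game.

First find q, the probability Column plays Fight, from Row's indifference between Enter and Stay out: 12q + 7(1−q) = 13q + 2(1−q), giving q = 5/6.
Since Row is indifferent in equilibrium, Row's expected payoff equals the payoff from either row against (5/6, 1/6). Using Enter: 12(5/6) + 7(1/6) = 67/6.

67/6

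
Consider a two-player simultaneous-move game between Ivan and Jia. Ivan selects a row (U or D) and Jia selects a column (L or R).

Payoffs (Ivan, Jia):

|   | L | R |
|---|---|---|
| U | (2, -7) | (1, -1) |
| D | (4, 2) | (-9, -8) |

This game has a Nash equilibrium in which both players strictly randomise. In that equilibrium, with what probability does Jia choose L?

5/6

Let y be the probability that Jia plays L. In a completely mixed equilibrium, Ivan must be indifferent between U and D.
Ivan's expected payoff from U is 2y + (1−y); from D it is 4y − 9(1−y).
Setting these equal: y + 1 = 13y − 9, so y = 5/6.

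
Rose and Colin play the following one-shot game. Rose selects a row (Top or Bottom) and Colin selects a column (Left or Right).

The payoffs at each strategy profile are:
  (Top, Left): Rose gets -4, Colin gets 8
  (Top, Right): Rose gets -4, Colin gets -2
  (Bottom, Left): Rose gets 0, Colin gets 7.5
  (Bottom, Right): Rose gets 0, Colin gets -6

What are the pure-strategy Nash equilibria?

(Bottom, Left)

(Top, Left): Rose prefers Bottom (0 > -4) — not an equilibrium.
(Top, Right): Rose prefers Bottom (0 > -4); Colin prefers Left (8 > -2) — not an equilibrium.
(Bottom, Left): Rose gets 0 ≥ -4 from Top, and Colin gets 7.5 ≥ -6 from Right — Nash equilibrium.
(Bottom, Right): Colin prefers Left (7.5 > -6) — not an equilibrium.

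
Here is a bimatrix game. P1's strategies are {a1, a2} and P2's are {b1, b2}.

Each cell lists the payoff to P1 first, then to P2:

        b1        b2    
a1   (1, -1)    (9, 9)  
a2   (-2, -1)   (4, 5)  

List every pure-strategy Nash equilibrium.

(a1, b2)

(a1, b1): P2 prefers b2 (9 > -1) — not an equilibrium.
(a1, b2): P1 gets 9 ≥ 4 from a2, and P2 gets 9 ≥ -1 from b1 — Nash equilibrium.
(a2, b1): P1 prefers a1 (1 > -2); P2 prefers b2 (5 > -1) — not an equilibrium.
(a2, b2): P1 prefers a1 (9 > 4) — not an equilibrium.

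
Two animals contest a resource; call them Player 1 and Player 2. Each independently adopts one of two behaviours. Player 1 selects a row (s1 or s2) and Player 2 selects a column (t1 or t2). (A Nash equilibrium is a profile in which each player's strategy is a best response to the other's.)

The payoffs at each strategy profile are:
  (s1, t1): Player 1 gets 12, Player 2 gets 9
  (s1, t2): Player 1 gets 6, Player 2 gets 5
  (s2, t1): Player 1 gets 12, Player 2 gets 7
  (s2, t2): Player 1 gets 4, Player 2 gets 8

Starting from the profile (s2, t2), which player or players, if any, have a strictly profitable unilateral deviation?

Player 1 at (s2, t2) earns 4; deviating to s1 yields 6 — a strict improvement.
Player 2 earns 8; deviating to t1 yields 7 — not better.
Only Player 1 has a strictly profitable deviation.

Player 1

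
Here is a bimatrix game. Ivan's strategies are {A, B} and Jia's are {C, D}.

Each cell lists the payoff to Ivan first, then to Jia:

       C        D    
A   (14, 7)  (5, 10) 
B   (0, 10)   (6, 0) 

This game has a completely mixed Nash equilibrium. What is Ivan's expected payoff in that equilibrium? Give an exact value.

First find y, the probability Jia plays C, from Ivan's indifference between A and B: 14y + 5(1−y) = 6(1−y), giving y = 1/15.
Since Ivan is indifferent in equilibrium, Ivan's expected payoff equals the payoff from either row against (1/15, 14/15). Using A: 14(1/15) + 5(14/15) = 28/5.

28/5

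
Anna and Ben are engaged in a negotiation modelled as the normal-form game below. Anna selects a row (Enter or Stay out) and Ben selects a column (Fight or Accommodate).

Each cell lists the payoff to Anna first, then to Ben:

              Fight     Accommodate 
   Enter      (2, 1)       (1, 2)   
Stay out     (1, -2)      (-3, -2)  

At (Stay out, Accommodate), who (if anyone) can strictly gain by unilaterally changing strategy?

Anna at (Stay out, Accommodate) earns -3; deviating to Enter yields 1 — a strict improvement.
Ben earns -2; deviating to Fight yields -2 — not better.
Only Anna has a strictly profitable deviation.

Anna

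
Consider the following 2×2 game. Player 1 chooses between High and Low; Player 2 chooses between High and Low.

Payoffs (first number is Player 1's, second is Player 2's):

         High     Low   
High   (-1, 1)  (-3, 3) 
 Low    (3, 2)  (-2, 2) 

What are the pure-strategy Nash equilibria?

(Low, High) and (Low, Low)

(High, High): Player 1 prefers Low (3 > -1); Player 2 prefers Low (3 > 1) — not an equilibrium.
(High, Low): Player 1 prefers Low (-2 > -3) — not an equilibrium.
(Low, High): Player 1 gets 3 ≥ -1 from High, and Player 2 gets 2 ≥ 2 from Low — Nash equilibrium.
(Low, Low): Player 1 gets -2 ≥ -3 from High, and Player 2 gets 2 ≥ 2 from High — Nash equilibrium.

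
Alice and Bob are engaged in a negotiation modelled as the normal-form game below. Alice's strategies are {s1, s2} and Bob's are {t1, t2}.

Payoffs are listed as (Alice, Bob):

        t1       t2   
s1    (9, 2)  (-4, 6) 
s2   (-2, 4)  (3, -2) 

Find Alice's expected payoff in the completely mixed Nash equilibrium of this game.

First find y, the probability Bob plays t1, from Alice's indifference between s1 and s2: 9y − 4(1−y) = −2y + 3(1−y), giving y = 7/18.
Since Alice is indifferent in equilibrium, Alice's expected payoff equals the payoff from either row against (7/18, 11/18). Using s1: 9(7/18) − 4(11/18) = 19/18.

19/18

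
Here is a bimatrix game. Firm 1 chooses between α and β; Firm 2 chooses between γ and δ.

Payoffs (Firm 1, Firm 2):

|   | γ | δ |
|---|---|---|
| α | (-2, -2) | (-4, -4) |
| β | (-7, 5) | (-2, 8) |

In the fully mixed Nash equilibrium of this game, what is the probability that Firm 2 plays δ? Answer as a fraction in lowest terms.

Let y be the probability that Firm 2 plays γ. In a completely mixed equilibrium, Firm 1 must be indifferent between α and β.
Firm 1's expected payoff from α is −2y − 4(1−y); from β it is −7y − 2(1−y).
Setting these equal: 2y − 4 = −5y − 2, so y = 2/7.
Therefore Firm 2 plays δ with probability 1 − 2/7 = 5/7.

5/7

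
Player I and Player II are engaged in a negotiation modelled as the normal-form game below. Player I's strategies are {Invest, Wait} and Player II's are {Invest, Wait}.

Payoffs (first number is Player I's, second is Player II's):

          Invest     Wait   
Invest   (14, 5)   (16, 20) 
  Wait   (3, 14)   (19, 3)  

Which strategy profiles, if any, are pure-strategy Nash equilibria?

none

(Invest, Invest): Player II prefers Wait (20 > 5) — not an equilibrium.
(Invest, Wait): Player I prefers Wait (19 > 16) — not an equilibrium.
(Wait, Invest): Player I prefers Invest (14 > 3) — not an equilibrium.
(Wait, Wait): Player II prefers Invest (14 > 3) — not an equilibrium.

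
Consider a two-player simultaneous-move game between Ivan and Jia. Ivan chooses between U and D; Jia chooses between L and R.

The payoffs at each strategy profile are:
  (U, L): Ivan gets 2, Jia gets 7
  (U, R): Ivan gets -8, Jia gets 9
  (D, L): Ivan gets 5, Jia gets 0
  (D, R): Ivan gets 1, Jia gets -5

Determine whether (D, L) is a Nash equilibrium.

At (D, L), Ivan earns 5; switching to U would give 2, so Ivan has no profitable deviation.
Jia earns 0; switching to R would give -5, so Jia has no profitable deviation.
Neither player can gain by a unilateral deviation, so this profile is a Nash equilibrium.

Yes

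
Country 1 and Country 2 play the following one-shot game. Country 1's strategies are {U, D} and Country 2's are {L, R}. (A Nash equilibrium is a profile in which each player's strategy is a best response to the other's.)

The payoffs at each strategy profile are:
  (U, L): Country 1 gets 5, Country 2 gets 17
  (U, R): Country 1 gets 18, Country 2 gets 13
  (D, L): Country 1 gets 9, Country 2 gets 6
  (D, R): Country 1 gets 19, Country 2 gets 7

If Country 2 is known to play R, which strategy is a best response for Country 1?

Against R, Country 1 earns 18 from U and 19 from D.
So D is the best response.

D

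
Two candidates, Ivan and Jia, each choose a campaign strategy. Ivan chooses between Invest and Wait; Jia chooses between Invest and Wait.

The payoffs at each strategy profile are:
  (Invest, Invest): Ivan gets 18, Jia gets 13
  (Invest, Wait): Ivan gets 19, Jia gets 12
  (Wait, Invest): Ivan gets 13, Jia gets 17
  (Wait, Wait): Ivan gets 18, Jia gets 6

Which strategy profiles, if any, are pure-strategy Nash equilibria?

(Invest, Invest): Ivan gets 18 ≥ 13 from Wait, and Jia gets 13 ≥ 12 from Wait — Nash equilibrium.
(Invest, Wait): Jia prefers Invest (13 > 12) — not an equilibrium.
(Wait, Invest): Ivan prefers Invest (18 > 13) — not an equilibrium.
(Wait, Wait): Ivan prefers Invest (19 > 18); Jia prefers Invest (17 > 6) — not an equilibrium.

(Invest, Invest)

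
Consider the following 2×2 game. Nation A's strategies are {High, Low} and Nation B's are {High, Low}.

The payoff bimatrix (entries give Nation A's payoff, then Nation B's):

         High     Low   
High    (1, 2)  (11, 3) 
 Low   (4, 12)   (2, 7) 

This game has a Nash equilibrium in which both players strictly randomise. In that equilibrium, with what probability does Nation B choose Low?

Let c be the probability that Nation B plays High. In a completely mixed equilibrium, Nation A must be indifferent between High and Low.
Nation A's expected payoff from High is c + 11(1−c); from Low it is 4c + 2(1−c).
Setting these equal: −10c + 11 = 2c + 2, so c = 3/4.
Therefore Nation B plays Low with probability 1 − 3/4 = 1/4.

1/4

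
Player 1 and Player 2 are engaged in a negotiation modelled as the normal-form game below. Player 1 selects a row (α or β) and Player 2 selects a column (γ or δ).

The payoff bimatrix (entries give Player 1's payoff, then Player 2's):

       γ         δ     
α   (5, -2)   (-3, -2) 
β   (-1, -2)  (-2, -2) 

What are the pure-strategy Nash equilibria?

(α, γ) and (β, δ)

(α, γ): Player 1 gets 5 ≥ -1 from β, and Player 2 gets -2 ≥ -2 from δ — Nash equilibrium.
(α, δ): Player 1 prefers β (-2 > -3) — not an equilibrium.
(β, γ): Player 1 prefers α (5 > -1) — not an equilibrium.
(β, δ): Player 1 gets -2 ≥ -3 from α, and Player 2 gets -2 ≥ -2 from γ — Nash equilibrium.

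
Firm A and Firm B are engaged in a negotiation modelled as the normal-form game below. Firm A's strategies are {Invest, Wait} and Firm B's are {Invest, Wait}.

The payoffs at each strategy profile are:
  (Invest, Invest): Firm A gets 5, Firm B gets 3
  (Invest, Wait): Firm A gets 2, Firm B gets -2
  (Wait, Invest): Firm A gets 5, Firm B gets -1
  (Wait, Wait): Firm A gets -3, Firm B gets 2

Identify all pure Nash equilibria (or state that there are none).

(Invest, Invest)

(Invest, Invest): Firm A gets 5 ≥ 5 from Wait, and Firm B gets 3 ≥ -2 from Wait — Nash equilibrium.
(Invest, Wait): Firm B prefers Invest (3 > -2) — not an equilibrium.
(Wait, Invest): Firm B prefers Wait (2 > -1) — not an equilibrium.
(Wait, Wait): Firm A prefers Invest (2 > -3) — not an equilibrium.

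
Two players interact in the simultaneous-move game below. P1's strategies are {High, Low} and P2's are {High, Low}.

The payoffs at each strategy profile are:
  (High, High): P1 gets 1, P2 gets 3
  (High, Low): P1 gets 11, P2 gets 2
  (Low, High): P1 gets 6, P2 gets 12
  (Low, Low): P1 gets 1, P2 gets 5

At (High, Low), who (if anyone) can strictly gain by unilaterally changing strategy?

P1 at (High, Low) earns 11; deviating to Low yields 1 — not better.
P2 earns 2; deviating to High yields 3 — a strict improvement.
Only P2 has a strictly profitable deviation.

P2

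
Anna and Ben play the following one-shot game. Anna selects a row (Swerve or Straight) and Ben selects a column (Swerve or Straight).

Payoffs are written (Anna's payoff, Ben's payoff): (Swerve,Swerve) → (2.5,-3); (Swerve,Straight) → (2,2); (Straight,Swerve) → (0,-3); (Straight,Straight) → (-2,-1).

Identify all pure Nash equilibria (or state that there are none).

(Swerve, Swerve): Ben prefers Straight (2 > -3) — not an equilibrium.
(Swerve, Straight): Anna gets 2 ≥ -2 from Straight, and Ben gets 2 ≥ -3 from Swerve — Nash equilibrium.
(Straight, Swerve): Anna prefers Swerve (2.5 > 0); Ben prefers Straight (-1 > -3) — not an equilibrium.
(Straight, Straight): Anna prefers Swerve (2 > -2) — not an equilibrium.

(Swerve, Straight)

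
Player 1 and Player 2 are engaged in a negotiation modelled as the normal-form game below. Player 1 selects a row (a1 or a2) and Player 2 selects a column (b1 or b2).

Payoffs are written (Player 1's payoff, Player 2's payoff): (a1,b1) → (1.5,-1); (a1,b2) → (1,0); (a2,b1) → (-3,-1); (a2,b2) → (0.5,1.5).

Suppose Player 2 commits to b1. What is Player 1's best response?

Against b1, Player 1 earns 1.5 from a1 and -3 from a2.
So a1 is the best response.

a1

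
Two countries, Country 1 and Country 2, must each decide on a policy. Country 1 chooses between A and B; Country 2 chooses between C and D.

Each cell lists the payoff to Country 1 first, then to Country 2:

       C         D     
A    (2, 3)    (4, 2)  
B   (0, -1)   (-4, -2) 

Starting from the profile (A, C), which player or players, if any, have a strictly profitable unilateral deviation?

Neither

Country 1 at (A, C) earns 2; deviating to B yields 0 — not better.
Country 2 earns 3; deviating to D yields 2 — not better.
Neither player can strictly improve; the profile is a Nash equilibrium.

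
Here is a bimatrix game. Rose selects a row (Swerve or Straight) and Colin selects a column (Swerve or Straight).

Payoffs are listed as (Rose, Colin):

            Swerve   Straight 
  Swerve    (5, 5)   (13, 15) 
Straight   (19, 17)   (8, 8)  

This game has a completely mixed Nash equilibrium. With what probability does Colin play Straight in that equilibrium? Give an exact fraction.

Let y be the probability that Colin plays Swerve. In a completely mixed equilibrium, Rose must be indifferent between Swerve and Straight.
Rose's expected payoff from Swerve is 5y + 13(1−y); from Straight it is 19y + 8(1−y).
Setting these equal: −8y + 13 = 11y + 8, so y = 5/19.
Therefore Colin plays Straight with probability 1 − 5/19 = 14/19.

14/19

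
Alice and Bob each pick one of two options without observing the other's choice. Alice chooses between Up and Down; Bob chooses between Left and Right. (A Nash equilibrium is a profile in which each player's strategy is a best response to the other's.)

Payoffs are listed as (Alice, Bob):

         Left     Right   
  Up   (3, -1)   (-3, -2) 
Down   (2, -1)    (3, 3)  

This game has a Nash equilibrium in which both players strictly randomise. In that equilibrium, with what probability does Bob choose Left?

6/7

Let c be the probability that Bob plays Left. In a completely mixed equilibrium, Alice must be indifferent between Up and Down.
Alice's expected payoff from Up is 3c − 3(1−c); from Down it is 2c + 3(1−c).
Setting these equal: 6c − 3 = −c + 3, so c = 6/7.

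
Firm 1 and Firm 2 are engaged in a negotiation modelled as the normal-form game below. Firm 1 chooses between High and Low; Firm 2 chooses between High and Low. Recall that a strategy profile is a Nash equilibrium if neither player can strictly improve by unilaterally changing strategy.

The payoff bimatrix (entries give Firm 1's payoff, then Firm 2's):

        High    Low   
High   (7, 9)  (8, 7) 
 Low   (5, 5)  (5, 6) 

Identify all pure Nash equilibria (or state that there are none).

(High, High)

(High, High): Firm 1 gets 7 ≥ 5 from Low, and Firm 2 gets 9 ≥ 7 from Low — Nash equilibrium.
(High, Low): Firm 2 prefers High (9 > 7) — not an equilibrium.
(Low, High): Firm 1 prefers High (7 > 5); Firm 2 prefers Low (6 > 5) — not an equilibrium.
(Low, Low): Firm 1 prefers High (8 > 5) — not an equilibrium.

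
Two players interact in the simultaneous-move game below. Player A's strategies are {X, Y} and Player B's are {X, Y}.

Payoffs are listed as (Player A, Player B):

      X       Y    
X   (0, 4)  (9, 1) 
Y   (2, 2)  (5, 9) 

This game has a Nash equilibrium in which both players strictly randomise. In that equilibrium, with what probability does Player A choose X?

Let x be the probability that Player A plays X. In a completely mixed equilibrium, Player B must be indifferent between X and Y.
Player B's expected payoff from X is 4x + 2(1−x); from Y it is x + 9(1−x).
Setting these equal: 2x + 2 = −8x + 9, so x = 7/10.

7/10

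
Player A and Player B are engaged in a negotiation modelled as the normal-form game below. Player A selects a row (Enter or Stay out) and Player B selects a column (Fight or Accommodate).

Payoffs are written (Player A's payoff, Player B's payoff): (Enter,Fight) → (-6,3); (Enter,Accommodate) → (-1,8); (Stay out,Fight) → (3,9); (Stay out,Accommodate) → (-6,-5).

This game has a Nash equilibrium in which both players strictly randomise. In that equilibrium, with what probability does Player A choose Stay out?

Let p be the probability that Player A plays Enter. In a completely mixed equilibrium, Player B must be indifferent between Fight and Accommodate.
Player B's expected payoff from Fight is 3p + 9(1−p); from Accommodate it is 8p − 5(1−p).
Setting these equal: −6p + 9 = 13p − 5, so p = 14/19.
Therefore Player A plays Stay out with probability 1 − 14/19 = 5/19.

5/19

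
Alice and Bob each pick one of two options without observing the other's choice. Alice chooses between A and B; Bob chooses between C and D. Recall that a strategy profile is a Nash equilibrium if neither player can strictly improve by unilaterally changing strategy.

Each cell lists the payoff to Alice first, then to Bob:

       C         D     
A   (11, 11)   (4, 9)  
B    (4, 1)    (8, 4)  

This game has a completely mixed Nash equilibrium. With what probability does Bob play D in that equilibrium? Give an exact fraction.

Let c be the probability that Bob plays C. In a completely mixed equilibrium, Alice must be indifferent between A and B.
Alice's expected payoff from A is 11c + 4(1−c); from B it is 4c + 8(1−c).
Setting these equal: 7c + 4 = −4c + 8, so c = 4/11.
Therefore Bob plays D with probability 1 − 4/11 = 7/11.

7/11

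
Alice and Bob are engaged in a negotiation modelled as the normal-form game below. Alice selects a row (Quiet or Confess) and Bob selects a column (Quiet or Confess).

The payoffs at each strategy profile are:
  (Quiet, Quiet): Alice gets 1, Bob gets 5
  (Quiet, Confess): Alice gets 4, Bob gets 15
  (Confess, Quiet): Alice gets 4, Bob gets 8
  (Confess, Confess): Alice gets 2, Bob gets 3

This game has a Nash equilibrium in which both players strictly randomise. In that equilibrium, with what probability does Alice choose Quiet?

1/3

Let p be the probability that Alice plays Quiet. In a completely mixed equilibrium, Bob must be indifferent between Quiet and Confess.
Bob's expected payoff from Quiet is 5p + 8(1−p); from Confess it is 15p + 3(1−p).
Setting these equal: −3p + 8 = 12p + 3, so p = 1/3.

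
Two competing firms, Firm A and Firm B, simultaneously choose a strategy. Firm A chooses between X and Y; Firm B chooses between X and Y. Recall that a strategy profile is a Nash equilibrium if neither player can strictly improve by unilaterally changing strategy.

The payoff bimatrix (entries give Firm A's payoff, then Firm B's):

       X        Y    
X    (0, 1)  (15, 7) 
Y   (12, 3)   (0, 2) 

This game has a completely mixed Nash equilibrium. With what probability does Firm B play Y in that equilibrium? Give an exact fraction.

4/9

Let y be the probability that Firm B plays X. In a completely mixed equilibrium, Firm A must be indifferent between X and Y.
Firm A's expected payoff from X is 15(1−y); from Y it is 12y.
Setting these equal: −15y + 15 = 12y, so y = 5/9.
Therefore Firm B plays Y with probability 1 − 5/9 = 4/9.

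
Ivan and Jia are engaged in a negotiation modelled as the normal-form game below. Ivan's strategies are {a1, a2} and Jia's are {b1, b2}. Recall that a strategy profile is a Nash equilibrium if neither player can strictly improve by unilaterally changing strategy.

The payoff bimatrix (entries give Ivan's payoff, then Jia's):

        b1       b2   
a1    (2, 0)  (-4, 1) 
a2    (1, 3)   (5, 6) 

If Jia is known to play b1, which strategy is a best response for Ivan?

Against b1, Ivan earns 2 from a1 and 1 from a2.
So a1 is the best response.

a1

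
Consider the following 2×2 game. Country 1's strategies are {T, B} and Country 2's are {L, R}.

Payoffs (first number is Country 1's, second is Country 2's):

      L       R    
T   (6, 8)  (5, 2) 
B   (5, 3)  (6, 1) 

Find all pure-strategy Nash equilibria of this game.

(T, L)

(T, L): Country 1 gets 6 ≥ 5 from B, and Country 2 gets 8 ≥ 2 from R — Nash equilibrium.
(T, R): Country 1 prefers B (6 > 5); Country 2 prefers L (8 > 2) — not an equilibrium.
(B, L): Country 1 prefers T (6 > 5) — not an equilibrium.
(B, R): Country 2 prefers L (3 > 1) — not an equilibrium.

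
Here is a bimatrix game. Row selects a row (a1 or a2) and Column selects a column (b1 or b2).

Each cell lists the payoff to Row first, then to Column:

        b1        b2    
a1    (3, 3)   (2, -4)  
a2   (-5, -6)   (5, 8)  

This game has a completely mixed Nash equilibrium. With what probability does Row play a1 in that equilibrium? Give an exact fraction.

Let x be the probability that Row plays a1. In a completely mixed equilibrium, Column must be indifferent between b1 and b2.
Column's expected payoff from b1 is 3x − 6(1−x); from b2 it is −4x + 8(1−x).
Setting these equal: 9x − 6 = −12x + 8, so x = 2/3.

2/3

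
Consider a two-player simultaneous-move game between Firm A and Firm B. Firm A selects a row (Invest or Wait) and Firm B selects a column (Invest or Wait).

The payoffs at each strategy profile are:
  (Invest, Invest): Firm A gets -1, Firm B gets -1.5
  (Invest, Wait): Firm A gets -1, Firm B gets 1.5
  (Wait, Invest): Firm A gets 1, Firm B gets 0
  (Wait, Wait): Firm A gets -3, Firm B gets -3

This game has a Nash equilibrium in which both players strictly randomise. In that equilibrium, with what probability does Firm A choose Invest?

1/2

Let x be the probability that Firm A plays Invest. In a completely mixed equilibrium, Firm B must be indifferent between Invest and Wait.
Firm B's expected payoff from Invest is −1.5x; from Wait it is 1.5x − 3(1−x).
Setting these equal: −1.5x = 4.5x − 3, so x = 1/2.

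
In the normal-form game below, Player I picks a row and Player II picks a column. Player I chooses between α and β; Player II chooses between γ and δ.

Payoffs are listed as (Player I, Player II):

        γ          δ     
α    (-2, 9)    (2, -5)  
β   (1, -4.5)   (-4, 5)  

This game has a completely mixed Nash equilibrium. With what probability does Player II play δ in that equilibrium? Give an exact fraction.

Let y be the probability that Player II plays γ. In a completely mixed equilibrium, Player I must be indifferent between α and β.
Player I's expected payoff from α is −2y + 2(1−y); from β it is y − 4(1−y).
Setting these equal: −4y + 2 = 5y − 4, so y = 2/3.
Therefore Player II plays δ with probability 1 − 2/3 = 1/3.

1/3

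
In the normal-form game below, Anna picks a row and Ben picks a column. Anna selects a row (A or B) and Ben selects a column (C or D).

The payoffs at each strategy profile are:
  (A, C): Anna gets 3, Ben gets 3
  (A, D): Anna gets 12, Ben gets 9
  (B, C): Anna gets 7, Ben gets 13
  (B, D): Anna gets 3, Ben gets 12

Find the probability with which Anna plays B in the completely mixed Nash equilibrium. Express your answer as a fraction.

6/7

Let p be the probability that Anna plays A. In a completely mixed equilibrium, Ben must be indifferent between C and D.
Ben's expected payoff from C is 3p + 13(1−p); from D it is 9p + 12(1−p).
Setting these equal: −10p + 13 = −3p + 12, so p = 1/7.
Therefore Anna plays B with probability 1 − 1/7 = 6/7.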